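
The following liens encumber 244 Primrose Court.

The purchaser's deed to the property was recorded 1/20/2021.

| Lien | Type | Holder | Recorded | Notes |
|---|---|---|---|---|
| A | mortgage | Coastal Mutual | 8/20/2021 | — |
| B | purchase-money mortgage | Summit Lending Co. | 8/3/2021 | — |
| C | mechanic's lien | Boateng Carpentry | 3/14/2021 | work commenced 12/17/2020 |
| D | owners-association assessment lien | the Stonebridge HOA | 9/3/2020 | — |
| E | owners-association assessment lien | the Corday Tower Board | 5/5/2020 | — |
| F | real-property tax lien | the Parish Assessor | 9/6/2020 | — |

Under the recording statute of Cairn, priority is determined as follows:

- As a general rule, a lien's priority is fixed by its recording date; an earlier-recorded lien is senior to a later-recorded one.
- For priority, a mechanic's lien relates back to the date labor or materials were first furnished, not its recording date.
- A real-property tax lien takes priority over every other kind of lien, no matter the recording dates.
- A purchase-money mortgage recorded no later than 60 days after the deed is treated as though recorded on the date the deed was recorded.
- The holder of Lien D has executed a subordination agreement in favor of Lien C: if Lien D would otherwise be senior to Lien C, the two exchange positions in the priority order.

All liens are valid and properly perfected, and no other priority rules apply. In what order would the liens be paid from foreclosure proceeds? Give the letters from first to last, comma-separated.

Effective dates after the stated exceptions: B was recorded 195 days after the deed — beyond 60 days — so no relation-back applies; C is treated as recorded 12/17/2020, the work-commencement date.
F is a real-property tax lien, so it outranks all other liens regardless of date.
The other liens, earliest effective date first: E (5/5/2020), D (9/3/2020), C (12/17/2020), B (8/3/2021), A (8/20/2021).
Because D would otherwise rank above C, the subordination swaps them.

F, E, C, D, B, A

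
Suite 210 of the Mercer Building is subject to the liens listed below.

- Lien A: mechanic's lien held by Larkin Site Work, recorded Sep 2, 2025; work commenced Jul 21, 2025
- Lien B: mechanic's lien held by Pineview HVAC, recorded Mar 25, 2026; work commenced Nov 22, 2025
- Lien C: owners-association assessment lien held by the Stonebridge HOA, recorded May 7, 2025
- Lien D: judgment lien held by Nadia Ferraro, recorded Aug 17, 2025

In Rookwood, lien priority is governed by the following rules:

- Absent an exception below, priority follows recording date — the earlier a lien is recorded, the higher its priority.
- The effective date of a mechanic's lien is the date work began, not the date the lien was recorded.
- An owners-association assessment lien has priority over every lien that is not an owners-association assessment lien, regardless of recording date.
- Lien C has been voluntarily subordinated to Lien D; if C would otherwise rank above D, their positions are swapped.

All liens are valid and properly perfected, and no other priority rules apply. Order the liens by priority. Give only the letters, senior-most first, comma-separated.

D, A, C, B

Effective dates after the stated exceptions: A is treated as recorded Jul 21, 2025, the work-commencement date; B is treated as recorded Nov 22, 2025, the work-commencement date.
C is an owners-association assessment lien, so it outranks all other liens regardless of date.
Among the remaining liens, by effective date: A (Jul 21, 2025), D (Aug 17, 2025), B (Nov 22, 2025).
Because C would otherwise rank above D, the subordination swaps them.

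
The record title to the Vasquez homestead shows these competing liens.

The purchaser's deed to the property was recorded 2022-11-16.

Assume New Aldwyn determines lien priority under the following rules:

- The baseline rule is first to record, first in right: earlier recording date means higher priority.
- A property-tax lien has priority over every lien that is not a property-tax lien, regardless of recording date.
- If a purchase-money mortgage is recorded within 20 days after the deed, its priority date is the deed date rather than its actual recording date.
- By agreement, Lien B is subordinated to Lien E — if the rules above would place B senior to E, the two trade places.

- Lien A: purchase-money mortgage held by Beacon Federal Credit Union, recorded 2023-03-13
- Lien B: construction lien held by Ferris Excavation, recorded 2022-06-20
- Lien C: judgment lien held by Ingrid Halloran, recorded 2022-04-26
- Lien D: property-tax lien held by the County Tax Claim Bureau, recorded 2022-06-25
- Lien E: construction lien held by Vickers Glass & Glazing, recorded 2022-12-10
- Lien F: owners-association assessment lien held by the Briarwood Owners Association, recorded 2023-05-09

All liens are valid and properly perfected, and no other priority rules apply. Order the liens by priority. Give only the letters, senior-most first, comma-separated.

D, C, E, B, A, F

Adjusting effective dates: A was recorded 117 days after the deed — beyond 20 days — so no relation-back applies.
D is a property-tax lien, so it outranks all other liens regardless of date.
The other liens, earliest effective date first: C (2022-04-26), B (2022-06-20), E (2022-12-10), A (2023-03-13), F (2023-05-09).
B would otherwise be senior to E, so under the subordination agreement B and E exchange positions.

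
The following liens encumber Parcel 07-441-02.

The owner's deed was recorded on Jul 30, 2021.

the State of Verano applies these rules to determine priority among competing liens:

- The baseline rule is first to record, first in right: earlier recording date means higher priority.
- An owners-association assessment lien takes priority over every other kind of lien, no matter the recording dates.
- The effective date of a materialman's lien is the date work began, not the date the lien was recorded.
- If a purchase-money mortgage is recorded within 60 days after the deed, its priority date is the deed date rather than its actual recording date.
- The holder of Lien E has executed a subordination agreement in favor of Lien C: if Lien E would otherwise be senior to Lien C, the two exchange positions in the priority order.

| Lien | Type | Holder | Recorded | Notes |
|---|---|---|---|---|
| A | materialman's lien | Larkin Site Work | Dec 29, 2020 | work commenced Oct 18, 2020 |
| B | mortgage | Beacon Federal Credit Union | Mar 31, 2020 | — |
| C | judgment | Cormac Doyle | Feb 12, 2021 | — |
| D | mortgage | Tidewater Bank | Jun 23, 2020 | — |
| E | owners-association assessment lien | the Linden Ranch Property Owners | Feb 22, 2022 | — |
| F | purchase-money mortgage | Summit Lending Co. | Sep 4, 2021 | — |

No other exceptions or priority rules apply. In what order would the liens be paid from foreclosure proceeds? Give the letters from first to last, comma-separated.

C, B, D, A, E, F

First, effective dates: A is treated as recorded Oct 18, 2020, the work-commencement date; F relates back to the deed date Jul 30, 2021.
As an owners-association assessment lien, E is senior to every other lien.
Ordering the rest by effective date: B (Mar 31, 2020), D (Jun 23, 2020), A (Oct 18, 2020), C (Feb 12, 2021), F (Jul 30, 2021).
Because E would otherwise rank above C, the subordination swaps them.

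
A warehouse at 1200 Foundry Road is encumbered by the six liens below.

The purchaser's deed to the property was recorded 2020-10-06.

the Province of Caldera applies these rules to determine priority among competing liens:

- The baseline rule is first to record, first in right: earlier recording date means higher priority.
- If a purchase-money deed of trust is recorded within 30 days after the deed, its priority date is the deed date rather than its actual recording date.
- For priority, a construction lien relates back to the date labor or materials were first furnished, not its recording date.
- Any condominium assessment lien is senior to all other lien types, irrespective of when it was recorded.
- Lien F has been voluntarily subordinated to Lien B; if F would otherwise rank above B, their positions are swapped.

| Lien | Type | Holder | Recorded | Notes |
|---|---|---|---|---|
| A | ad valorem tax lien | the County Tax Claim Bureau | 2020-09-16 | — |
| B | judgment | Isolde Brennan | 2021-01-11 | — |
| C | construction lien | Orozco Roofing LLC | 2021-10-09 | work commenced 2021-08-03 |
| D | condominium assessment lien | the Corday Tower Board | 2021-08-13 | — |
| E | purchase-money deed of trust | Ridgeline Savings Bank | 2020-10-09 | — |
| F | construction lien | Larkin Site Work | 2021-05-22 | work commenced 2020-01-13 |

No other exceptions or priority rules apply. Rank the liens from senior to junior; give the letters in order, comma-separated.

D, B, A, E, F, C

Effective dates after the stated exceptions: C is treated as recorded 2021-08-03, the work-commencement date; E relates back to the deed date 2020-10-06; F's effective date is 2020-01-13, when work began.
As a condominium assessment lien, D is senior to every other lien.
Ordering the rest by effective date: F (2020-01-13), A (2020-09-16), E (2020-10-06), B (2021-01-11), C (2021-08-03).
F would otherwise be senior to B, so under the subordination agreement F and B exchange positions.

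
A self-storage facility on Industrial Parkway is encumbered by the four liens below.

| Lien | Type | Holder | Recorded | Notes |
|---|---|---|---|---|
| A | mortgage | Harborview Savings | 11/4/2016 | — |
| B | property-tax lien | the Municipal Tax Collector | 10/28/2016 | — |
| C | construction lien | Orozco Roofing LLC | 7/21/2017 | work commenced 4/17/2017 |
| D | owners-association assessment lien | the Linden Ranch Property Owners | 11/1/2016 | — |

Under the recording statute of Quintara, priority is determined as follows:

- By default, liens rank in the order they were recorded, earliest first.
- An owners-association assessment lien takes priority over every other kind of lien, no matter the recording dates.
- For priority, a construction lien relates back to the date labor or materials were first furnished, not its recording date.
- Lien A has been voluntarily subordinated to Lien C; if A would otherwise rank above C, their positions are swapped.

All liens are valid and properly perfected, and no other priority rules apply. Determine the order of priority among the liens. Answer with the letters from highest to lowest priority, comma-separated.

D, B, C, A

First, effective dates: C is treated as recorded 4/17/2017, the work-commencement date.
D, as an owners-association assessment lien, has superpriority and ranks first.
Among the remaining liens, by effective date: B (10/28/2016), A (11/4/2016), C (4/17/2017).
A would otherwise be senior to C, so under the subordination agreement A and C exchange positions.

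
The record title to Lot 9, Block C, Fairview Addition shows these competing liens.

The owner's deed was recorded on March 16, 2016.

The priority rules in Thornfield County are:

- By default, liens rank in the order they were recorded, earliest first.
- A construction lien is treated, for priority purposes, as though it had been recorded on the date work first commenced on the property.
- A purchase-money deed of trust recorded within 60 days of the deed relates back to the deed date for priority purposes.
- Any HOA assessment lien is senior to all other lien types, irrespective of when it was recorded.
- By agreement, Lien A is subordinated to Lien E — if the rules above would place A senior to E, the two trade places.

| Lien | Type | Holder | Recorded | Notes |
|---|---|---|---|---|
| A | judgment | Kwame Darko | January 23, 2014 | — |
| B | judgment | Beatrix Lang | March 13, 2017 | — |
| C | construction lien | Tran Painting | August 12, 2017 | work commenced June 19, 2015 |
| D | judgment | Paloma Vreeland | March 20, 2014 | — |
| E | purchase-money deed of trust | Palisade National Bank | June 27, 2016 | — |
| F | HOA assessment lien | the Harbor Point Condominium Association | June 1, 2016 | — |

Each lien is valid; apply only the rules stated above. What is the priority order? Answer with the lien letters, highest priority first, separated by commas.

F, E, D, C, A, B

Effective dates after the stated exceptions: C relates back to June 19, 2015 (work commenced); E was recorded 103 days after the deed — beyond 60 days — so no relation-back applies.
F is an HOA assessment lien, so it outranks all other liens regardless of date.
Ordering the rest by effective date: A (January 23, 2014), D (March 20, 2014), C (June 19, 2015), E (June 27, 2016), B (March 13, 2017).
A is senior to E before the subordination, so the two trade places.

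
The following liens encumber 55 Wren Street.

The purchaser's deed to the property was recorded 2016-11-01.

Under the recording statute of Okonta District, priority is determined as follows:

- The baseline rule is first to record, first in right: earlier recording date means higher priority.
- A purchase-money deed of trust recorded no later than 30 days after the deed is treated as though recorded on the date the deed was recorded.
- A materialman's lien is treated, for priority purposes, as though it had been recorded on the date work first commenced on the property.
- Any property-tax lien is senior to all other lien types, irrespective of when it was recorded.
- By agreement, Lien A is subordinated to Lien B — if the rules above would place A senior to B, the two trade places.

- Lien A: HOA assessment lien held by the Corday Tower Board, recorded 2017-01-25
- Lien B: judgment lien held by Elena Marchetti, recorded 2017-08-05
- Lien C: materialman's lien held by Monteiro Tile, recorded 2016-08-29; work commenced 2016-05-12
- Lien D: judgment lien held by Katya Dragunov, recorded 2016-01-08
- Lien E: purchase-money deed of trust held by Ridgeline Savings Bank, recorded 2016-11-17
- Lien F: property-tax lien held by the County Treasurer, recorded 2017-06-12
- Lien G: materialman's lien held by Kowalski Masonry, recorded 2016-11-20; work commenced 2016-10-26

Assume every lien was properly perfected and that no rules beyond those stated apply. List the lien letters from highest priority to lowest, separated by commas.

Effective dates after the stated exceptions: C relates back to 2016-05-12 (work commenced); E was recorded within the 30-day window, so its effective date is the deed date 2016-11-01; G's effective date is 2016-10-26, when work began.
F is a property-tax lien, so it outranks all other liens regardless of date.
Among the remaining liens, by effective date: D (2016-01-08), C (2016-05-12), G (2016-10-26), E (2016-11-01), A (2017-01-25), B (2017-08-05).
A would otherwise be senior to B, so under the subordination agreement A and B exchange positions.

F, D, C, G, E, B, A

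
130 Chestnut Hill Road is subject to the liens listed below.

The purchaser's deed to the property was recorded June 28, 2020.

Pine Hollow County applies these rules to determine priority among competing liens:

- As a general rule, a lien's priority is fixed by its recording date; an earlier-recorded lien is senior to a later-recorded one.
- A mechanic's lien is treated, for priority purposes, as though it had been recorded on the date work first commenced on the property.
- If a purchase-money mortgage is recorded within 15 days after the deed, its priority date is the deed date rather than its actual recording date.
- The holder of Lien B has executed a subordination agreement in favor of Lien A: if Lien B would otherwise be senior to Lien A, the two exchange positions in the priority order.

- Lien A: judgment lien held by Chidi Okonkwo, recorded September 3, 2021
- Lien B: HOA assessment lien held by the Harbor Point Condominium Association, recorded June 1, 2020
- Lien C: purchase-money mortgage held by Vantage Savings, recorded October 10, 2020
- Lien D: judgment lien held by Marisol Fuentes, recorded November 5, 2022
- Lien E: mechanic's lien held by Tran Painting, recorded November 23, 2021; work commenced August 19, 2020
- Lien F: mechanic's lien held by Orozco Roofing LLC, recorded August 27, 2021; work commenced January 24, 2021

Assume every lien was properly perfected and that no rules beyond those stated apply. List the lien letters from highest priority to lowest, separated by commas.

A, E, C, F, B, D

Effective dates after the stated exceptions: C missed the 15-day window (104 days after the deed), so its recording date stands; E is treated as recorded August 19, 2020, the work-commencement date; F relates back to January 24, 2021 (work commenced).
By effective date: B (June 1, 2020), E (August 19, 2020), C (October 10, 2020), F (January 24, 2021), A (September 3, 2021), D (November 5, 2022).
The subordination applies — B was senior to A — so B and A swap.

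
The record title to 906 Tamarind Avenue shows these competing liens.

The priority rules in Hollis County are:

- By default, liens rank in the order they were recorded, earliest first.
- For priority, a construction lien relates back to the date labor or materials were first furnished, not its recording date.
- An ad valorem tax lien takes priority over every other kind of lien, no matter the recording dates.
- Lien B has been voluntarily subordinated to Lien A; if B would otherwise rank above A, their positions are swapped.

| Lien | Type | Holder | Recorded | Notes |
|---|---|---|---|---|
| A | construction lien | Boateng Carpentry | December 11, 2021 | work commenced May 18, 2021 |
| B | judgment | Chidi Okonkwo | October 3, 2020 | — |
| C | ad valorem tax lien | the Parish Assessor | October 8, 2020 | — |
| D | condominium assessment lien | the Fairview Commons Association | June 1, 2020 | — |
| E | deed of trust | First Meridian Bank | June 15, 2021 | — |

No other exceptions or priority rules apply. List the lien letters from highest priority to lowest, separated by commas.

Effective dates: A is treated as recorded May 18, 2021, the work-commencement date.
C is an ad valorem tax lien and takes priority over every other lien.
Among the remaining liens, by effective date: D (June 1, 2020), B (October 3, 2020), A (May 18, 2021), E (June 15, 2021).
B would otherwise be senior to A, so under the subordination agreement B and A exchange positions.

C, D, A, B, E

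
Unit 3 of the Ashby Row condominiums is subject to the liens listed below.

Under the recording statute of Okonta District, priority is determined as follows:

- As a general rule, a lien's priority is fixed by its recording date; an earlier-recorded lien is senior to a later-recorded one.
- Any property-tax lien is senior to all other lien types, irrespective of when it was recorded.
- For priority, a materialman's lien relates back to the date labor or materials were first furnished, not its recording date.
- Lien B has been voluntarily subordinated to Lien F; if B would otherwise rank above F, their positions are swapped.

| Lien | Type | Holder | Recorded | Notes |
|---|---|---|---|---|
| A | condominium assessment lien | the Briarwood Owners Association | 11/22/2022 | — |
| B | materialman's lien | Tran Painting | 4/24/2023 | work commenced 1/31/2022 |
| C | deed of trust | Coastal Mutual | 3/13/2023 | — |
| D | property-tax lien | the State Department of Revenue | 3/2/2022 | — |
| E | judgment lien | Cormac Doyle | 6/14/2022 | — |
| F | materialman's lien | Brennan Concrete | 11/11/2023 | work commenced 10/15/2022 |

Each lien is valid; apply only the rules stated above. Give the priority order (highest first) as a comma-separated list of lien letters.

Adjusting effective dates: B's effective date is 1/31/2022, when work began; F's effective date is 10/15/2022, when work began.
As a property-tax lien, D is senior to every other lien.
Among the remaining liens, by effective date: B (1/31/2022), E (6/14/2022), F (10/15/2022), A (11/22/2022), C (3/13/2023).
The subordination applies — B was senior to F — so B and F swap.

D, F, E, B, A, C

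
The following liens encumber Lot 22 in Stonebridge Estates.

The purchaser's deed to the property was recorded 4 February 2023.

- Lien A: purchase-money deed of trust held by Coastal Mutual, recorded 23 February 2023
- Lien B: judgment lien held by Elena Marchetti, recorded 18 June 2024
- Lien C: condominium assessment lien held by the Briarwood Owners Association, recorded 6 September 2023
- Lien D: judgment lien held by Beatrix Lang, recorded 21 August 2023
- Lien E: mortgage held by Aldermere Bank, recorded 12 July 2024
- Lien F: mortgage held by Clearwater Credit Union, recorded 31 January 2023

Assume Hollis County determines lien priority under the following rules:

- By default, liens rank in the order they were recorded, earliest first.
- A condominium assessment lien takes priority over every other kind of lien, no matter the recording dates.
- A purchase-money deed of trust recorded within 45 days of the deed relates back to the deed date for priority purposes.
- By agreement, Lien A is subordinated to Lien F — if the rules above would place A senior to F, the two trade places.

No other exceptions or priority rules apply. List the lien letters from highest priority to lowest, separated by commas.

Adjusting effective dates: A was recorded within the 45-day window, so its effective date is the deed date 4 February 2023.
As a condominium assessment lien, C is senior to every other lien.
Remaining liens by effective date: F (31 January 2023), A (4 February 2023), D (21 August 2023), B (18 June 2024), E (12 July 2024).
Since A is not senior to F, the subordination leaves the order unchanged.

C, F, A, D, B, E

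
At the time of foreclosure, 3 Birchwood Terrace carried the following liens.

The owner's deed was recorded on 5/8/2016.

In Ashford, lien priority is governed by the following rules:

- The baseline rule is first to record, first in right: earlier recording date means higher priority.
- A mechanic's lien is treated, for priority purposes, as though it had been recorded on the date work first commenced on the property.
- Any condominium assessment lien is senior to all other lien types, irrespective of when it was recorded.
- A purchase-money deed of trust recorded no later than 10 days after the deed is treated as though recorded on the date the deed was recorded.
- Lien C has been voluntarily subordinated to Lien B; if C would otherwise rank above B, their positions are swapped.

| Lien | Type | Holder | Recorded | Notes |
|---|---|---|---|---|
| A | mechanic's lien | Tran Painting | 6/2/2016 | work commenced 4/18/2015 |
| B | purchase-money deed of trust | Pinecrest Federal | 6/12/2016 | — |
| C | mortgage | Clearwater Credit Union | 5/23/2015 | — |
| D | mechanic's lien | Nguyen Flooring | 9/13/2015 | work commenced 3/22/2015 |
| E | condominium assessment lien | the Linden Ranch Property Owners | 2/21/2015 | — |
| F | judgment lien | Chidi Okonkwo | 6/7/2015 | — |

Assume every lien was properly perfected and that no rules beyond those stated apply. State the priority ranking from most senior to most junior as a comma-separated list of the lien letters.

First, effective dates: A's effective date is 4/18/2015, when work began; B was recorded 35 days after the deed — beyond 10 days — so no relation-back applies; D relates back to 3/22/2015 (work commenced).
E, as a condominium assessment lien, has superpriority and ranks first.
The other liens, earliest effective date first: D (3/22/2015), A (4/18/2015), C (5/23/2015), F (6/7/2015), B (6/12/2016).
The subordination applies — C was senior to B — so C and B swap.

E, D, A, B, F, C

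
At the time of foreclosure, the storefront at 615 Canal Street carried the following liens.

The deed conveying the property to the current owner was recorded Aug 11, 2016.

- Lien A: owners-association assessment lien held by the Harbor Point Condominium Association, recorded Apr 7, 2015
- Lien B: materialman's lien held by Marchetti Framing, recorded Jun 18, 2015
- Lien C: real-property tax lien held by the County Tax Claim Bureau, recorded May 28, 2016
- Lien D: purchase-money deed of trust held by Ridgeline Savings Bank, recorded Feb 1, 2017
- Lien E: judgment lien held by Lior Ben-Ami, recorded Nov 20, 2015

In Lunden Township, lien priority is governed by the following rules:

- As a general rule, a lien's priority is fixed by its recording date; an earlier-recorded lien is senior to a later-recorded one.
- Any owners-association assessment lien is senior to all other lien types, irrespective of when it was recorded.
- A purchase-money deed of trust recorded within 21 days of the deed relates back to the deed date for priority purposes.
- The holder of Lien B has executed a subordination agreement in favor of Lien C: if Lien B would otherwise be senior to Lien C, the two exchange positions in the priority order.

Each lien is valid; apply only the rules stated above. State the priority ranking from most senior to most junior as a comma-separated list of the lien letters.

A, C, E, B, D

Effective dates after the stated exceptions: D missed the 21-day window (174 days after the deed), so its recording date stands.
A is an owners-association assessment lien and takes priority over every other lien.
Remaining liens by effective date: B (Jun 18, 2015), E (Nov 20, 2015), C (May 28, 2016), D (Feb 1, 2017).
Because B would otherwise rank above C, the subordination swaps them.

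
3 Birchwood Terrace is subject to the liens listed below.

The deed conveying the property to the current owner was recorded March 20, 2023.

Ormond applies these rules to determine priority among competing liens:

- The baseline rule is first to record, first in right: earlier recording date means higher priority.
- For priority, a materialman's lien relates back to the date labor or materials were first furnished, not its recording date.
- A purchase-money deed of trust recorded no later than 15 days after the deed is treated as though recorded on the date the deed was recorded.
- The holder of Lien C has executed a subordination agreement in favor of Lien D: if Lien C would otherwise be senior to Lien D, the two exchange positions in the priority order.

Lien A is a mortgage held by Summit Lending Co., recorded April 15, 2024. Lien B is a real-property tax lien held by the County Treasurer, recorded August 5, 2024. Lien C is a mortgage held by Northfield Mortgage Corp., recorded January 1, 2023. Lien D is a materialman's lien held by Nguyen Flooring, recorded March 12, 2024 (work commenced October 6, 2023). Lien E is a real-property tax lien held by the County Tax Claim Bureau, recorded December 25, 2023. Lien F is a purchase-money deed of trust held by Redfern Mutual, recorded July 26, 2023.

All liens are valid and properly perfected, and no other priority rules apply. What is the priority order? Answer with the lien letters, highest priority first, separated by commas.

First, effective dates: D relates back to October 6, 2023 (work commenced); F was recorded 128 days after the deed, outside the 15-day window, so it keeps its recording date.
By effective date, earliest first: C (January 1, 2023), F (July 26, 2023), D (October 6, 2023), E (December 25, 2023), A (April 15, 2024), B (August 5, 2024).
Because C would otherwise rank above D, the subordination swaps them.

D, F, C, E, A, B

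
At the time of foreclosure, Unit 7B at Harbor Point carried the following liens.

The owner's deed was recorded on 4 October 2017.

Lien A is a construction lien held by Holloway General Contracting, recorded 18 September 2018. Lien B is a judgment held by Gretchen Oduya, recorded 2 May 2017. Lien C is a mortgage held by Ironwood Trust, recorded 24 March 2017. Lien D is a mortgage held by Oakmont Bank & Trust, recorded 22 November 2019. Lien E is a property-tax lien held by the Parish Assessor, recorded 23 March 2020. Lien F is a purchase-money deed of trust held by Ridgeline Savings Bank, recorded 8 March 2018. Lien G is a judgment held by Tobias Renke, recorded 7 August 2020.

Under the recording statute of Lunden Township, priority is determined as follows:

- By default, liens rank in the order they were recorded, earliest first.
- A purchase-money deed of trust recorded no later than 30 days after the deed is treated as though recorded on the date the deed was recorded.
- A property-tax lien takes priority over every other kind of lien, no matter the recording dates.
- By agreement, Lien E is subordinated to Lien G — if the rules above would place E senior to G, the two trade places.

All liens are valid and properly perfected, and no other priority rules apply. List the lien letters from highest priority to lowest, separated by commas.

First, effective dates: F was recorded 155 days after the deed, outside the 30-day window, so it keeps its recording date.
E is a property-tax lien and takes priority over every other lien.
Among the remaining liens, by effective date: C (24 March 2017), B (2 May 2017), F (8 March 2018), A (18 September 2018), D (22 November 2019), G (7 August 2020).
E would otherwise be senior to G, so under the subordination agreement E and G exchange positions.

G, C, B, F, A, D, E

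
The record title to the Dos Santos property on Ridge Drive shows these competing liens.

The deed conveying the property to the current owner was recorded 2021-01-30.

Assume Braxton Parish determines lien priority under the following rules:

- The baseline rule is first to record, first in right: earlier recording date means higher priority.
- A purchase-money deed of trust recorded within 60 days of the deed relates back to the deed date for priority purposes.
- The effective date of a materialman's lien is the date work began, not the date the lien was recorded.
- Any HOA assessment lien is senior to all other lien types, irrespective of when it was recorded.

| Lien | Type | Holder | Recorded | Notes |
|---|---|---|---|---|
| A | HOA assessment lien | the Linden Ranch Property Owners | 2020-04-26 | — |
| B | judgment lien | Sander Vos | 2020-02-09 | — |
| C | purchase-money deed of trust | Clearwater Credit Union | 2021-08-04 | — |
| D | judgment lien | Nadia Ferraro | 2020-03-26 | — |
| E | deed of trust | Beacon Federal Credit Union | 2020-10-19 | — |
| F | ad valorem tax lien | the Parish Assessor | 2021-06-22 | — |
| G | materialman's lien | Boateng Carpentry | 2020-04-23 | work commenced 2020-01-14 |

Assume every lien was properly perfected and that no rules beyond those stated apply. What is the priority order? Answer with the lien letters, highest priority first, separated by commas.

A, G, B, D, E, F, C

Effective dates after the stated exceptions: C was recorded 186 days after the deed, outside the 60-day window, so it keeps its recording date; G relates back to 2020-01-14 (work commenced).
A is an HOA assessment lien and takes priority over every other lien.
Ordering the rest by effective date: G (2020-01-14), B (2020-02-09), D (2020-03-26), E (2020-10-19), F (2021-06-22), C (2021-08-04).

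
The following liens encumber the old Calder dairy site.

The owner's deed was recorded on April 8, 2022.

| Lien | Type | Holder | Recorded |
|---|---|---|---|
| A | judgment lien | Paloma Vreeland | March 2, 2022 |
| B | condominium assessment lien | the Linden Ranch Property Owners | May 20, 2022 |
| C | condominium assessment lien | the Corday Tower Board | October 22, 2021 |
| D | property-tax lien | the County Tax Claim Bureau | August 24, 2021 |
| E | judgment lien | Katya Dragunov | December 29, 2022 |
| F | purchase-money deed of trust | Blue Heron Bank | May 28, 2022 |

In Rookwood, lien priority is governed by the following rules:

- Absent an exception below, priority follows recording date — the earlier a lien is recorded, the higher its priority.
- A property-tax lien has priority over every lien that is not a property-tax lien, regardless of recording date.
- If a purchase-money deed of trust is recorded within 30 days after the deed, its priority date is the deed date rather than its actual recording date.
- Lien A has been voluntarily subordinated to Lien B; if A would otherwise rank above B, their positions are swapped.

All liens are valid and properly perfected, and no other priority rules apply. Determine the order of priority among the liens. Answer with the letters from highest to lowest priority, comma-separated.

Effective dates after the stated exceptions: F was recorded 50 days after the deed — beyond 30 days — so no relation-back applies.
D is a property-tax lien, so it outranks all other liens regardless of date.
The other liens, earliest effective date first: C (October 22, 2021), A (March 2, 2022), B (May 20, 2022), F (May 28, 2022), E (December 29, 2022).
Because A would otherwise rank above B, the subordination swaps them.

D, C, B, A, F, E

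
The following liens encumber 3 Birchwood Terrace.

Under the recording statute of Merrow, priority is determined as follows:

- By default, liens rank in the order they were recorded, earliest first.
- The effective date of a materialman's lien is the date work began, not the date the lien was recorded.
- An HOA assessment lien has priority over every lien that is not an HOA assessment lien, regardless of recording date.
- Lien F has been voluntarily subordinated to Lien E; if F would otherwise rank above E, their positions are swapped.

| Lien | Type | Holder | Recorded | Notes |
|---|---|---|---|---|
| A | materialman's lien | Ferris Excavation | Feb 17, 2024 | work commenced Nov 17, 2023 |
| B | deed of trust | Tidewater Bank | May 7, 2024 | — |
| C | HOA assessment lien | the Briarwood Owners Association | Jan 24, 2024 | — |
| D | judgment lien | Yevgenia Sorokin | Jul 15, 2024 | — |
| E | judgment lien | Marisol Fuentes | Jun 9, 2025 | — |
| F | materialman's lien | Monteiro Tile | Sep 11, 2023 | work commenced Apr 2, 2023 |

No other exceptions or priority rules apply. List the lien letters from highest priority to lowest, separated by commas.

C, E, A, B, D, F

Effective dates: A is treated as recorded Nov 17, 2023, the work-commencement date; F relates back to Apr 2, 2023 (work commenced).
C, as an HOA assessment lien, has superpriority and ranks first.
Remaining liens by effective date: F (Apr 2, 2023), A (Nov 17, 2023), B (May 7, 2024), D (Jul 15, 2024), E (Jun 9, 2025).
Because F would otherwise rank above E, the subordination swaps them.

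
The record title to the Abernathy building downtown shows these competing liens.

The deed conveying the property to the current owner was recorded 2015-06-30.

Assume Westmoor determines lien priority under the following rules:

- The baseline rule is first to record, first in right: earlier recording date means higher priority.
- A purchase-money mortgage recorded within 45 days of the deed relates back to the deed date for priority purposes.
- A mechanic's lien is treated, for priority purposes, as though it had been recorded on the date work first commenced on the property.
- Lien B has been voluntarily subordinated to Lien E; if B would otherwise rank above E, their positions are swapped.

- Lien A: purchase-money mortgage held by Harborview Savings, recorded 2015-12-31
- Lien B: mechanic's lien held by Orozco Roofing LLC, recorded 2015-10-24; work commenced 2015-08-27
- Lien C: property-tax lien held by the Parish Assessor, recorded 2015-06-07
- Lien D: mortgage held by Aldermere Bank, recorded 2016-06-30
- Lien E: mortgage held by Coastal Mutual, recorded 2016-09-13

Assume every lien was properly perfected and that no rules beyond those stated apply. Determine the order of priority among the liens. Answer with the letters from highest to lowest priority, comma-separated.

C, E, A, D, B

Adjusting effective dates: A was recorded 184 days after the deed, outside the 45-day window, so it keeps its recording date; B is treated as recorded 2015-08-27, the work-commencement date.
By effective date, earliest first: C (2015-06-07), B (2015-08-27), A (2015-12-31), D (2016-06-30), E (2016-09-13).
B would otherwise be senior to E, so under the subordination agreement B and E exchange positions.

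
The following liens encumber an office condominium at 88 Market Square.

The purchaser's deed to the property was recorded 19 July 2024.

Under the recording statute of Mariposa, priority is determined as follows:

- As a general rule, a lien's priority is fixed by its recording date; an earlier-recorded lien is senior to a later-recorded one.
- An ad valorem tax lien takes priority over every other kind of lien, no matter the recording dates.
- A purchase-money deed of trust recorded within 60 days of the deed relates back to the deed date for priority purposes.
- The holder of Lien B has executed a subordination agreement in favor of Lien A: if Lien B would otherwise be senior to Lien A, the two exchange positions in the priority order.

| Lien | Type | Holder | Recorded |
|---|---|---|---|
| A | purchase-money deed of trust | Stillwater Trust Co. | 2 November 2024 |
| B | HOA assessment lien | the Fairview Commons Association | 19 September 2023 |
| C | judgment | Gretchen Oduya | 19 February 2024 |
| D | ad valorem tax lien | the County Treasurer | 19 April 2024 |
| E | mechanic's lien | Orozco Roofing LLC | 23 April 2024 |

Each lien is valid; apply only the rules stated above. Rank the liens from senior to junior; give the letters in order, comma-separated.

Adjusting effective dates: A was recorded 106 days after the deed, outside the 60-day window, so it keeps its recording date.
D, as an ad valorem tax lien, has superpriority and ranks first.
Among the remaining liens, by effective date: B (19 September 2023), C (19 February 2024), E (23 April 2024), A (2 November 2024).
B is senior to A before the subordination, so the two trade places.

D, A, C, E, B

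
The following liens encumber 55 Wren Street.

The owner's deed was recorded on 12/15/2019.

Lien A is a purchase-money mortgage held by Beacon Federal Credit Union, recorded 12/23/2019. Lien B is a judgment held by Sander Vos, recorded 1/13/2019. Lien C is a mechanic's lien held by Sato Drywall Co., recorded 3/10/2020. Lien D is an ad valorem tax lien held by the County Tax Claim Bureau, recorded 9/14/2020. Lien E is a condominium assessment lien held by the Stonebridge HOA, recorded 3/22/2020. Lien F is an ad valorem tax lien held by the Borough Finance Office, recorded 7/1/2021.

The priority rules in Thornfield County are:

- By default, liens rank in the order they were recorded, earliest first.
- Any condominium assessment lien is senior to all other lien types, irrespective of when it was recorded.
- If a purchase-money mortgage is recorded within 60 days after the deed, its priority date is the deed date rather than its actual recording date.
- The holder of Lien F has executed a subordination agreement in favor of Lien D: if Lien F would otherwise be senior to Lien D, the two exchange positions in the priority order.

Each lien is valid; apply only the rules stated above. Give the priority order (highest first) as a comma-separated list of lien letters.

E, B, A, C, D, F

Effective dates: A's effective date is the deed date, 12/15/2019.
E is a condominium assessment lien and takes priority over every other lien.
The other liens, earliest effective date first: B (1/13/2019), A (12/15/2019), C (3/10/2020), D (9/14/2020), F (7/1/2021).
F is already junior to D, so the subordination agreement changes nothing.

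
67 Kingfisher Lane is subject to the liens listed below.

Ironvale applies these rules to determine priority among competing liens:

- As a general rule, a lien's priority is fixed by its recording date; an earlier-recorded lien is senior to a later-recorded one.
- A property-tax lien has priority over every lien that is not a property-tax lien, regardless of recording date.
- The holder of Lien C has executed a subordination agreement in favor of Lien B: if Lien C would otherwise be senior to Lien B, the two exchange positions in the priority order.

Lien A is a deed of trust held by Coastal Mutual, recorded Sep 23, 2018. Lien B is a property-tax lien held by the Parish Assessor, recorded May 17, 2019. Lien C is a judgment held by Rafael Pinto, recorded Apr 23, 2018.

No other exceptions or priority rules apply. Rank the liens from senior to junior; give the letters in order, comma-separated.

B, C, A

B, as a property-tax lien, has superpriority and ranks first.
Ordering the rest by effective date: C (Apr 23, 2018), A (Sep 23, 2018).
Since C is not senior to B, the subordination leaves the order unchanged.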